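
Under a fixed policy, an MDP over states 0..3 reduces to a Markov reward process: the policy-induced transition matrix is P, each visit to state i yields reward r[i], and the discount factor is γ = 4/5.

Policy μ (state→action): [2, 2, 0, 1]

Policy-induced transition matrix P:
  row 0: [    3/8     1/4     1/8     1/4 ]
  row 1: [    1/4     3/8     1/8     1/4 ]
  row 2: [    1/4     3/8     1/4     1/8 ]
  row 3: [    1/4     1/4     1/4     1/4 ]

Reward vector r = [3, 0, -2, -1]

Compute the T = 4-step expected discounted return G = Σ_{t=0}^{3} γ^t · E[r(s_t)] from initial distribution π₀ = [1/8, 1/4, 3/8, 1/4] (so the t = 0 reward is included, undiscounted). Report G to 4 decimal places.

G = -0.1576

t=0: π = [0.1250, 0.2500, 0.3750, 0.2500], E[r] = -0.6250, γ^t·E[r] = -0.625000, running G = -0.625000
t=1: π = [0.2656, 0.3281, 0.2031, 0.2031], E[r] = 0.1875, γ^t·E[r] = 0.150000, running G = -0.475000
t=2: π = [0.2832, 0.3164, 0.1758, 0.2246], E[r] = 0.2734, γ^t·E[r] = 0.175000, running G = -0.300000
t=3: π = [0.2854, 0.3115, 0.1750, 0.2280], E[r] = 0.2781, γ^t·E[r] = 0.142375, running G = -0.157625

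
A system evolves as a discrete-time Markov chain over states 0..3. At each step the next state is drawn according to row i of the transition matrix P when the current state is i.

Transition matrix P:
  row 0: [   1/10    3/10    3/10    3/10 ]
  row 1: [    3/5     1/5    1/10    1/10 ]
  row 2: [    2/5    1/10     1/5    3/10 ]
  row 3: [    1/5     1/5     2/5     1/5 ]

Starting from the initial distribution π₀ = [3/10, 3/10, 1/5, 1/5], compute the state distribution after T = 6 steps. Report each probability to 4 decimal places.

π = [0.3029, 0.2046, 0.2569, 0.2355]

t=0: π = [0.3000, 0.3000, 0.2000, 0.2000]
t=1: π = [0.3300, 0.2100, 0.2400, 0.2200]
t=2: π = [0.2990, 0.2090, 0.2560, 0.2360]
t=3: π = [0.3049, 0.2043, 0.2562, 0.2346]
t=4: π = [0.3025, 0.2049, 0.2570, 0.2357]
t=5: π = [0.3031, 0.2045, 0.2569, 0.2355]
t=6: π = [0.3029, 0.2046, 0.2569, 0.2355]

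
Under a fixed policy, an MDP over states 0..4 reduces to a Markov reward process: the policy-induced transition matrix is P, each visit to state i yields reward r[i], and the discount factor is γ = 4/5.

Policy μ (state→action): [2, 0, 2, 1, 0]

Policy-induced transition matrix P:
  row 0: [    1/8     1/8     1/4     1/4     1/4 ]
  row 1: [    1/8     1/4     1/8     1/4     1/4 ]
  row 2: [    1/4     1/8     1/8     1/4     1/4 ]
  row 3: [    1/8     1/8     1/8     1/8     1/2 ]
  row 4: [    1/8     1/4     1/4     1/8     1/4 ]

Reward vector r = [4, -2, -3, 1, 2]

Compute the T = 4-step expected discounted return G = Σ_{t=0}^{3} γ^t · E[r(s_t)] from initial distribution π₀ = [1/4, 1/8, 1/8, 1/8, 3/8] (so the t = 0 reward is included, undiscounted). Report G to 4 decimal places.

t=0: π = [0.2500, 0.1250, 0.1250, 0.1250, 0.3750], E[r] = 1.2500, γ^t·E[r] = 1.250000, running G = 1.250000
t=1: π = [0.1406, 0.1875, 0.2031, 0.1875, 0.2813], E[r] = 0.3281, γ^t·E[r] = 0.262500, running G = 1.512500
t=2: π = [0.1504, 0.1836, 0.1777, 0.1914, 0.2969], E[r] = 0.4863, γ^t·E[r] = 0.311250, running G = 1.823750
t=3: π = [0.1472, 0.1851, 0.1809, 0.1890, 0.2979], E[r] = 0.4607, γ^t·E[r] = 0.235875, running G = 2.059625

G = 2.0596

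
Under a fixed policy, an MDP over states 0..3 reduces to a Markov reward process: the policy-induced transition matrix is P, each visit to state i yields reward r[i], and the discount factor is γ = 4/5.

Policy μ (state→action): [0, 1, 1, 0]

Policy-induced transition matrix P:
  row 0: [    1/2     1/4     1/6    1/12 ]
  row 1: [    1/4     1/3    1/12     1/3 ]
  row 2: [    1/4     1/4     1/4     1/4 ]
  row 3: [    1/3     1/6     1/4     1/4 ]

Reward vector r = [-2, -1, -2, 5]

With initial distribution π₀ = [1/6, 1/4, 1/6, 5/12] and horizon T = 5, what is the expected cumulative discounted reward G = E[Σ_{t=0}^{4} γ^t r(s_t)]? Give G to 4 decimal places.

t=0: π = [0.1667, 0.2500, 0.1667, 0.4167], E[r] = 1.1667, γ^t·E[r] = 1.166667, running G = 1.166667
t=1: π = [0.3264, 0.2361, 0.1944, 0.2431], E[r] = -0.0625, γ^t·E[r] = -0.050000, running G = 1.116667
t=2: π = [0.3519, 0.2494, 0.1834, 0.2153], E[r] = -0.2436, γ^t·E[r] = -0.155926, running G = 0.960741
t=3: π = [0.3559, 0.2528, 0.1791, 0.2121], E[r] = -0.2622, γ^t·E[r] = -0.134222, running G = 0.826519
t=4: π = [0.3567, 0.2534, 0.1782, 0.2118], E[r] = -0.2643, γ^t·E[r] = -0.108272, running G = 0.718247

G = 0.7182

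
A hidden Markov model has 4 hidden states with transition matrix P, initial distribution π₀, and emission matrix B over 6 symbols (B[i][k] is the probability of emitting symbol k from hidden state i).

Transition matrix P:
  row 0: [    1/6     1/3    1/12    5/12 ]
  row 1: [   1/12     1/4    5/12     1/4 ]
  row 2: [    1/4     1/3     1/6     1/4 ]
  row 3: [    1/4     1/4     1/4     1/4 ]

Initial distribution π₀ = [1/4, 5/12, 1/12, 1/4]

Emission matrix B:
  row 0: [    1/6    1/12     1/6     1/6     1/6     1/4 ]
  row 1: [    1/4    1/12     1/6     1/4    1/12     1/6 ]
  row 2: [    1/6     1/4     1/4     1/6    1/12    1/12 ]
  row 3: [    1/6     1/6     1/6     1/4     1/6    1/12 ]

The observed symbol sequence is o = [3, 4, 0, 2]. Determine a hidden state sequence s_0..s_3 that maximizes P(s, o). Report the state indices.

path = [1, 2, 1, 2]

t=0: δ = [4.167e-02, 1.042e-01, 1.389e-02, 6.250e-02]  (obs o_0=3)
t=1: δ = [2.604e-03, 2.170e-03, 3.617e-03, 4.340e-03]  ψ = [3, 1, 1, 1]  (obs o_1=4)
t=2: δ = [1.808e-04, 3.014e-04, 1.808e-04, 1.808e-04]  ψ = [3, 2, 3, 0]  (obs o_2=0)
t=3: δ = [7.535e-06, 1.256e-05, 3.140e-05, 1.256e-05]  ψ = [2, 1, 1, 0]  (obs o_3=2)
backtrack: best end state = 2; path = [1, 2, 1, 2]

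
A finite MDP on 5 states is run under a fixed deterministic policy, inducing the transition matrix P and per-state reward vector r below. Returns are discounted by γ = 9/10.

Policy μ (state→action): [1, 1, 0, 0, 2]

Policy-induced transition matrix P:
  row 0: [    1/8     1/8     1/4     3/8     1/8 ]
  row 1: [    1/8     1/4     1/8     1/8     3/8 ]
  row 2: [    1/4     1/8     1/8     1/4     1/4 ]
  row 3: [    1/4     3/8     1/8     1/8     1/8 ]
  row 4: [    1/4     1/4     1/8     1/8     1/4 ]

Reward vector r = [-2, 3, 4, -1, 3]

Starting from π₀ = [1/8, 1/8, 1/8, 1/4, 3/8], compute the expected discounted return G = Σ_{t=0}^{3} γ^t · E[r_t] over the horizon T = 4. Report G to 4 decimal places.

G = 4.8777

t=0: π = [0.1250, 0.1250, 0.1250, 0.2500, 0.3750], E[r] = 1.5000, γ^t·E[r] = 1.500000, running G = 1.500000
t=1: π = [0.2188, 0.2500, 0.1406, 0.1719, 0.2188], E[r] = 1.3594, γ^t·E[r] = 1.223438, running G = 2.723438
t=2: π = [0.1914, 0.2266, 0.1523, 0.1973, 0.2324], E[r] = 1.4063, γ^t·E[r] = 1.139063, running G = 3.862500
t=3: π = [0.1978, 0.2317, 0.1489, 0.1919, 0.2297], E[r] = 1.3926, γ^t·E[r] = 1.015189, running G = 4.877689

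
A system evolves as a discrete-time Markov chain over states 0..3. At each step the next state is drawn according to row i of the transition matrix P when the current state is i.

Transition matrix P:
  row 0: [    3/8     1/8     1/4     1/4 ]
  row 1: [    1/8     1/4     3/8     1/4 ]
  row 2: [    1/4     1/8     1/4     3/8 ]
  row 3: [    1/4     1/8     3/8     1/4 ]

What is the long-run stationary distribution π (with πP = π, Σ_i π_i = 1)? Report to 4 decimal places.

π = [0.2653, 0.1429, 0.3039, 0.2880]

Balance equations π_j = Σ_i π_i·P[i][j]:
  π_0 = 3/8·π_0 + 1/8·π_1 + 1/4·π_2 + 1/4·π_3
  π_1 = 1/8·π_0 + 1/4·π_1 + 1/8·π_2 + 1/8·π_3
  π_2 = 1/4·π_0 + 3/8·π_1 + 1/4·π_2 + 3/8·π_3
  normalize: π_0 + π_1 + π_2 + π_3 = 1
Solving the linear system gives exactly π = [13/49, 1/7, 134/441, 127/441].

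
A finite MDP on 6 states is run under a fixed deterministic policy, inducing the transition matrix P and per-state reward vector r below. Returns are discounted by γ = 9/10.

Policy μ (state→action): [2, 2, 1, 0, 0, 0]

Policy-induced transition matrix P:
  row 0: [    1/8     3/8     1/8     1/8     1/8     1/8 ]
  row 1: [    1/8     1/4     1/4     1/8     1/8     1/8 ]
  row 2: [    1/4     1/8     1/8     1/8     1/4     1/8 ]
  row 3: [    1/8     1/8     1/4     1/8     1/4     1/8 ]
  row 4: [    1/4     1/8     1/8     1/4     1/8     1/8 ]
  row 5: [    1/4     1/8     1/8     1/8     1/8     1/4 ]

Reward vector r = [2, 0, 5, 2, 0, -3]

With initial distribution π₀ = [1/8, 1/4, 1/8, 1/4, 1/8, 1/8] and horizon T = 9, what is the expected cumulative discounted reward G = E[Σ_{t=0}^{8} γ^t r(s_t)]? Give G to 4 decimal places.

G = 6.5450

t=0: π = [0.1250, 0.2500, 0.1250, 0.2500, 0.1250, 0.1250], E[r] = 1.0000, γ^t·E[r] = 1.000000, running G = 1.000000
t=1: π = [0.1719, 0.1875, 0.1875, 0.1406, 0.1719, 0.1406], E[r] = 1.1406, γ^t·E[r] = 1.026563, running G = 2.026563
t=2: π = [0.1875, 0.1914, 0.1660, 0.1465, 0.1660, 0.1426], E[r] = 1.0703, γ^t·E[r] = 0.866953, running G = 2.893516
t=3: π = [0.1843, 0.1958, 0.1672, 0.1458, 0.1641, 0.1428], E[r] = 1.0679, γ^t·E[r] = 0.778478, running G = 3.671994
t=4: π = [0.1843, 0.1956, 0.1677, 0.1455, 0.1641, 0.1429], E[r] = 1.0695, γ^t·E[r] = 0.701671, running G = 4.373665
t=5: π = [0.1843, 0.1955, 0.1676, 0.1455, 0.1642, 0.1429], E[r] = 1.0693, γ^t·E[r] = 0.631407, running G = 5.005072
t=6: π = [0.1843, 0.1955, 0.1676, 0.1455, 0.1641, 0.1429], E[r] = 1.0693, γ^t·E[r] = 0.568253, running G = 5.573325
t=7: π = [0.1843, 0.1955, 0.1676, 0.1455, 0.1641, 0.1429], E[r] = 1.0693, γ^t·E[r] = 0.511430, running G = 6.084755
t=8: π = [0.1843, 0.1955, 0.1676, 0.1455, 0.1641, 0.1429], E[r] = 1.0693, γ^t·E[r] = 0.460287, running G = 6.545042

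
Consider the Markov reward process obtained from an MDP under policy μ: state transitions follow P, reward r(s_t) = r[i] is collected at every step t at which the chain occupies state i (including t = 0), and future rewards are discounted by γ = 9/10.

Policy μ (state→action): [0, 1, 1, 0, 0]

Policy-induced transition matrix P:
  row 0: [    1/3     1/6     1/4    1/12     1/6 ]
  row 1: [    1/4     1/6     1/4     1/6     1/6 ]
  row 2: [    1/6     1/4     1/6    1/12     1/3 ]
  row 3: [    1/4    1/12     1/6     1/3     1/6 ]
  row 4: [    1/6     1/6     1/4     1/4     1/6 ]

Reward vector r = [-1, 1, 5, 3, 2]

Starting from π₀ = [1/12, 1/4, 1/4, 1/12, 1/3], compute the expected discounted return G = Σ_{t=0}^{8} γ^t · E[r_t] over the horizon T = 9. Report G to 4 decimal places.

t=0: π = [0.0833, 0.2500, 0.2500, 0.0833, 0.3333], E[r] = 2.3333, γ^t·E[r] = 2.333333, running G = 2.333333
t=1: π = [0.2083, 0.1806, 0.2222, 0.1806, 0.2083], E[r] = 2.0417, γ^t·E[r] = 1.837500, running G = 4.170833
t=2: π = [0.2315, 0.1701, 0.2164, 0.1782, 0.2037], E[r] = 1.9630, γ^t·E[r] = 1.590000, running G = 5.760833
t=3: π = [0.2343, 0.1698, 0.2171, 0.1760, 0.2027], E[r] = 1.9547, γ^t·E[r] = 1.424953, running G = 7.185786
t=4: π = [0.2345, 0.1701, 0.2172, 0.1753, 0.2029], E[r] = 1.9533, γ^t·E[r] = 1.281561, running G = 8.467348
t=5: π = [0.2345, 0.1702, 0.2173, 0.1751, 0.2029], E[r] = 1.9532, γ^t·E[r] = 1.153364, running G = 9.620712
t=6: π = [0.2345, 0.1702, 0.2173, 0.1751, 0.2029], E[r] = 1.9532, γ^t·E[r] = 1.038027, running G = 10.658739
t=7: π = [0.2345, 0.1702, 0.2173, 0.1751, 0.2029], E[r] = 1.9532, γ^t·E[r] = 0.934226, running G = 11.592964
t=8: π = [0.2345, 0.1702, 0.2173, 0.1751, 0.2029], E[r] = 1.9532, γ^t·E[r] = 0.840803, running G = 12.433768

G = 12.4338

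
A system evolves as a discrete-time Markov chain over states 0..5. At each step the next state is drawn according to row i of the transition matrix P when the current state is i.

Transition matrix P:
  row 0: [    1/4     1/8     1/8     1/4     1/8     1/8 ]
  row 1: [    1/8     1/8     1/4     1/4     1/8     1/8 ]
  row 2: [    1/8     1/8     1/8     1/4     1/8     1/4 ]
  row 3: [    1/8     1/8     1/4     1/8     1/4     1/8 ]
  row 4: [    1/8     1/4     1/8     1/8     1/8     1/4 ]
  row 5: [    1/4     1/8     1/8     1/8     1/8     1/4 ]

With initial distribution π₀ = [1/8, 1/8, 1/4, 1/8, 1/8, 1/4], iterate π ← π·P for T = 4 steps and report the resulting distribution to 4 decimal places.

t=0: π = [0.1250, 0.1250, 0.2500, 0.1250, 0.1250, 0.2500]
t=1: π = [0.1719, 0.1406, 0.1563, 0.1875, 0.1406, 0.2031]
t=2: π = [0.1719, 0.1426, 0.1660, 0.1836, 0.1484, 0.1875]
t=3: π = [0.1699, 0.1436, 0.1658, 0.1851, 0.1479, 0.1877]
t=4: π = [0.1697, 0.1435, 0.1661, 0.1849, 0.1481, 0.1877]

π = [0.1697, 0.1435, 0.1661, 0.1849, 0.1481, 0.1877]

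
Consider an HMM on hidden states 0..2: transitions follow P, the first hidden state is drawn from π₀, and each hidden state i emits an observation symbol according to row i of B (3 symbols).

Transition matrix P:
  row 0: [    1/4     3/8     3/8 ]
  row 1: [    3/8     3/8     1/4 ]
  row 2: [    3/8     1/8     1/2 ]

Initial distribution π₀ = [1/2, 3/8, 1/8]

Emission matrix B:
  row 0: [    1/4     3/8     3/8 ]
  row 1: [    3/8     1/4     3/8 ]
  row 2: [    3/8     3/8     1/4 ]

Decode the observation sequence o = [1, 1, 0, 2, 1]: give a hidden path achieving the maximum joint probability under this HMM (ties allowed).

path = [0, 2, 2, 2, 2]

t=0: δ = [1.875e-01, 9.375e-02, 4.688e-02]  (obs o_0=1)
t=1: δ = [1.758e-02, 1.758e-02, 2.637e-02]  ψ = [0, 0, 0]  (obs o_1=1)
t=2: δ = [2.472e-03, 2.472e-03, 4.944e-03]  ψ = [2, 0, 2]  (obs o_2=0)
t=3: δ = [6.952e-04, 3.476e-04, 6.180e-04]  ψ = [2, 0, 2]  (obs o_3=2)
t=4: δ = [8.690e-05, 6.518e-05, 1.159e-04]  ψ = [2, 0, 2]  (obs o_4=1)
backtrack: best end state = 2; path = [0, 2, 2, 2, 2]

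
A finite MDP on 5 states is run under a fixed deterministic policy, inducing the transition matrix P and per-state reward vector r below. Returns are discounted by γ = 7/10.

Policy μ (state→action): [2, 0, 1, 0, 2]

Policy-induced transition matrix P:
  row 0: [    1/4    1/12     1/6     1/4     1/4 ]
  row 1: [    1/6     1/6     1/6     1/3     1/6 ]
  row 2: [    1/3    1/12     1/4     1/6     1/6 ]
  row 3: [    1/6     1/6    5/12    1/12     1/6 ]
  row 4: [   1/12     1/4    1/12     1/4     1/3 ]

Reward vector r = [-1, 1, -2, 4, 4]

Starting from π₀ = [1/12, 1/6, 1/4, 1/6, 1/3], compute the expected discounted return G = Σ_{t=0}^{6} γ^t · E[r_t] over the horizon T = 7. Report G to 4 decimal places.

t=0: π = [0.0833, 0.1667, 0.2500, 0.1667, 0.3333], E[r] = 1.5833, γ^t·E[r] = 1.583333, running G = 1.583333
t=1: π = [0.1875, 0.1667, 0.2014, 0.2153, 0.2292], E[r] = 1.3542, γ^t·E[r] = 0.947917, running G = 2.531250
t=2: π = [0.1968, 0.1534, 0.2182, 0.2112, 0.2205], E[r] = 1.2471, γ^t·E[r] = 0.611082, running G = 3.142332
t=3: π = [0.2011, 0.1505, 0.2193, 0.2094, 0.2198], E[r] = 1.2277, γ^t·E[r] = 0.421091, running G = 3.563424
t=4: π = [0.2017, 0.1500, 0.2190, 0.2094, 0.2201], E[r] = 1.2281, γ^t·E[r] = 0.294856, running G = 3.858279
t=5: π = [0.2016, 0.1500, 0.2189, 0.2094, 0.2201], E[r] = 1.2285, γ^t·E[r] = 0.206473, running G = 4.064752
t=6: π = [0.2016, 0.1500, 0.2189, 0.2094, 0.2202], E[r] = 1.2286, γ^t·E[r] = 0.144548, running G = 4.209300

G = 4.2093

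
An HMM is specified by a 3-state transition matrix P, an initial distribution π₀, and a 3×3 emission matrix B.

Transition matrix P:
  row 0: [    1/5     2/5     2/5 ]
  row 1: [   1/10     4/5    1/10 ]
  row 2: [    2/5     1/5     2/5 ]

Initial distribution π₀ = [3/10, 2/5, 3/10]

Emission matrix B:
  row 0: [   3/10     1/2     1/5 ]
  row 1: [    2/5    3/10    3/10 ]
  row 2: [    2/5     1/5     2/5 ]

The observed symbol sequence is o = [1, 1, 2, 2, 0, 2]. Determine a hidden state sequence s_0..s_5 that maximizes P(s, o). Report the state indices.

path = [1, 1, 1, 1, 1, 1]

t=0: δ = [1.500e-01, 1.200e-01, 6.000e-02]  (obs o_0=1)
t=1: δ = [1.500e-02, 2.880e-02, 1.200e-02]  ψ = [0, 1, 0]  (obs o_1=1)
t=2: δ = [9.600e-04, 6.912e-03, 2.400e-03]  ψ = [2, 1, 0]  (obs o_2=2)
t=3: δ = [1.920e-04, 1.659e-03, 3.840e-04]  ψ = [2, 1, 2]  (obs o_3=2)
t=4: δ = [4.977e-05, 5.308e-04, 6.636e-05]  ψ = [1, 1, 1]  (obs o_4=0)
t=5: δ = [1.062e-05, 1.274e-04, 2.123e-05]  ψ = [1, 1, 1]  (obs o_5=2)
backtrack: best end state = 1; path = [1, 1, 1, 1, 1, 1]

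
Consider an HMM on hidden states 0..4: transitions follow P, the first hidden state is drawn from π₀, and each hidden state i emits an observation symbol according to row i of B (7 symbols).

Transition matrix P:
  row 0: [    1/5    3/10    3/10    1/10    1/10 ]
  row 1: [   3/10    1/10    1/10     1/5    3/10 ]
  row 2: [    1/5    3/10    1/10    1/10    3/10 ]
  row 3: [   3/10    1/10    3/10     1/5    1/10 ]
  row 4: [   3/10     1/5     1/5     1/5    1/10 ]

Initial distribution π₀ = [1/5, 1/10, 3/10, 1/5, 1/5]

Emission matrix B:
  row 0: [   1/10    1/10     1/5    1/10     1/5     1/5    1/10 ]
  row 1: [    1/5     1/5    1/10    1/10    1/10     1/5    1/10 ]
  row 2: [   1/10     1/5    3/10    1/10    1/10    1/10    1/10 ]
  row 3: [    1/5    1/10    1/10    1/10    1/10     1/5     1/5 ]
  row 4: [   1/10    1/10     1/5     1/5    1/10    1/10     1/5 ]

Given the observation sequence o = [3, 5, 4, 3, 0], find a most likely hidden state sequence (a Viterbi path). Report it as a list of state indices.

t=0: δ = [2.000e-02, 1.000e-02, 3.000e-02, 2.000e-02, 4.000e-02]  (obs o_0=3)
t=1: δ = [2.400e-03, 1.800e-03, 8.000e-04, 1.600e-03, 9.000e-04]  ψ = [4, 2, 4, 4, 2]  (obs o_1=5)
t=2: δ = [1.080e-04, 7.200e-05, 7.200e-05, 3.600e-05, 5.400e-05]  ψ = [1, 0, 0, 1, 1]  (obs o_2=4)
t=3: δ = [2.160e-06, 3.240e-06, 3.240e-06, 1.440e-06, 4.320e-06]  ψ = [0, 0, 0, 1, 1]  (obs o_3=3)
t=4: δ = [1.296e-07, 1.944e-07, 8.640e-08, 1.728e-07, 9.720e-08]  ψ = [4, 2, 4, 4, 1]  (obs o_4=0)
backtrack: best end state = 1; path = [2, 1, 0, 2, 1]

path = [2, 1, 0, 2, 1]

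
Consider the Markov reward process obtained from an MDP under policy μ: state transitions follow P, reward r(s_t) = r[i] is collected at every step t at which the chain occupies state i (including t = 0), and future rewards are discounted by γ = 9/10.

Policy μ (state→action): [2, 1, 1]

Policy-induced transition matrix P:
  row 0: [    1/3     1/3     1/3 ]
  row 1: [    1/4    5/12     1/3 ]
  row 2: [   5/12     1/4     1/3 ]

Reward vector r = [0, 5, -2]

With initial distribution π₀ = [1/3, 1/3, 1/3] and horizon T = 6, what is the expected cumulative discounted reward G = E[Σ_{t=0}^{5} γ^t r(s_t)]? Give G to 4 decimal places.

t=0: π = [0.3333, 0.3333, 0.3333], E[r] = 1.0000, γ^t·E[r] = 1.000000, running G = 1.000000
t=1: π = [0.3333, 0.3333, 0.3333], E[r] = 1.0000, γ^t·E[r] = 0.900000, running G = 1.900000
t=2: π = [0.3333, 0.3333, 0.3333], E[r] = 1.0000, γ^t·E[r] = 0.810000, running G = 2.710000
t=3: π = [0.3333, 0.3333, 0.3333], E[r] = 1.0000, γ^t·E[r] = 0.729000, running G = 3.439000
t=4: π = [0.3333, 0.3333, 0.3333], E[r] = 1.0000, γ^t·E[r] = 0.656100, running G = 4.095100
t=5: π = [0.3333, 0.3333, 0.3333], E[r] = 1.0000, γ^t·E[r] = 0.590490, running G = 4.685590

G = 4.6856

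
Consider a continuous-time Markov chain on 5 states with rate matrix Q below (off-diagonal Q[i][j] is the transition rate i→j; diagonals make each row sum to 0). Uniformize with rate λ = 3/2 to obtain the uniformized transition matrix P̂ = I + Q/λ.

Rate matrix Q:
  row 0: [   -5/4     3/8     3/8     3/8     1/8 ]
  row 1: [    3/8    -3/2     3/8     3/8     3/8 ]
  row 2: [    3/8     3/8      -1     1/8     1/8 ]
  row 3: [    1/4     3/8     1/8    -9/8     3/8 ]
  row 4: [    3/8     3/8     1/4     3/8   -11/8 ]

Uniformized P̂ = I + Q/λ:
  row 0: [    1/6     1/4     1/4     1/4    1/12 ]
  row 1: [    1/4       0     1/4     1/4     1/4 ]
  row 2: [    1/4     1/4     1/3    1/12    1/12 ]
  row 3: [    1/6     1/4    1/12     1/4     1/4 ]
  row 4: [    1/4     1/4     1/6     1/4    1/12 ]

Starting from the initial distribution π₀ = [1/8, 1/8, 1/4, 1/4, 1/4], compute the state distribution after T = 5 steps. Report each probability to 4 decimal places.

π = [0.2144, 0.2001, 0.2201, 0.2133, 0.1522]

t=0: π = [0.1250, 0.1250, 0.2500, 0.2500, 0.2500]
t=1: π = [0.2188, 0.2188, 0.2083, 0.2083, 0.1458]
t=2: π = [0.2144, 0.1953, 0.2205, 0.2153, 0.1545]
t=3: π = [0.2142, 0.2012, 0.2196, 0.2133, 0.1518]
t=4: π = [0.2144, 0.1997, 0.2201, 0.2134, 0.1524]
t=5: π = [0.2144, 0.2001, 0.2201, 0.2133, 0.1522]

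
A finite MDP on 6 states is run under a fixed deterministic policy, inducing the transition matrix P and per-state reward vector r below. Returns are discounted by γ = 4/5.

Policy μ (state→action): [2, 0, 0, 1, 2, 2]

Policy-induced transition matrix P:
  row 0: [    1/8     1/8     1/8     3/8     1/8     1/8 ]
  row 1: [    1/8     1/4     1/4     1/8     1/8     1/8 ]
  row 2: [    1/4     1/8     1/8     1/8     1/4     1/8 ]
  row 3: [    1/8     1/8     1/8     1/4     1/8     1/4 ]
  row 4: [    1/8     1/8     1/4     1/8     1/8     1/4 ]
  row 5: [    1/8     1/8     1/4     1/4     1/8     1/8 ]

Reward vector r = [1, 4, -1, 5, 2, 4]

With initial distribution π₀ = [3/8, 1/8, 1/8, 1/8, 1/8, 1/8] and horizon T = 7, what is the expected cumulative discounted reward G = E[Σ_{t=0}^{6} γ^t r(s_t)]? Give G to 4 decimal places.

t=0: π = [0.3750, 0.1250, 0.1250, 0.1250, 0.1250, 0.1250], E[r] = 2.1250, γ^t·E[r] = 2.125000, running G = 2.125000
t=1: π = [0.1406, 0.1406, 0.1719, 0.2500, 0.1406, 0.1563], E[r] = 2.6875, γ^t·E[r] = 2.150000, running G = 4.275000
t=2: π = [0.1465, 0.1426, 0.1797, 0.2109, 0.1465, 0.1738], E[r] = 2.5801, γ^t·E[r] = 1.651250, running G = 5.926250
t=3: π = [0.1475, 0.1428, 0.1829, 0.2097, 0.1475, 0.1697], E[r] = 2.5581, γ^t·E[r] = 1.309750, running G = 7.236000
t=4: π = [0.1479, 0.1429, 0.1825, 0.2093, 0.1479, 0.1696], E[r] = 2.5575, γ^t·E[r] = 1.047563, running G = 8.283563
t=5: π = [0.1478, 0.1429, 0.1825, 0.2093, 0.1478, 0.1696], E[r] = 2.5575, γ^t·E[r] = 0.838058, running G = 9.121620
t=6: π = [0.1478, 0.1429, 0.1825, 0.2093, 0.1478, 0.1696], E[r] = 2.5575, γ^t·E[r] = 0.670444, running G = 9.792064

G = 9.7921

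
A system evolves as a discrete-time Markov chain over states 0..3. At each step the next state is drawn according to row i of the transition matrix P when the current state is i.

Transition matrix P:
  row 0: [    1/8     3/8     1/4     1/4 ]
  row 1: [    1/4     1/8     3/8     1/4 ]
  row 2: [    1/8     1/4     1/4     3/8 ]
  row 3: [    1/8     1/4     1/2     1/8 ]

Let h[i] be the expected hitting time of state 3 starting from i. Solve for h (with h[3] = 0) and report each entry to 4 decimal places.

h = [3.5027, 3.4595, 3.0703, 0.0000]

First-step conditioning: h[3] = 0; for i ≠ 3, h[i] = 1 + Σ_k P[i][k]·h[k].
  h[0] = 1 + 1/8·h[0] + 3/8·h[1] + 1/4·h[2]
  h[1] = 1 + 1/4·h[0] + 1/8·h[1] + 3/8·h[2]
  h[2] = 1 + 1/8·h[0] + 1/4·h[1] + 1/4·h[2]
Solving the 3×3 linear system over states ≠ 3 gives exactly h = [648/185, 128/37, 568/185, 0] (h[3] = 0 is the target).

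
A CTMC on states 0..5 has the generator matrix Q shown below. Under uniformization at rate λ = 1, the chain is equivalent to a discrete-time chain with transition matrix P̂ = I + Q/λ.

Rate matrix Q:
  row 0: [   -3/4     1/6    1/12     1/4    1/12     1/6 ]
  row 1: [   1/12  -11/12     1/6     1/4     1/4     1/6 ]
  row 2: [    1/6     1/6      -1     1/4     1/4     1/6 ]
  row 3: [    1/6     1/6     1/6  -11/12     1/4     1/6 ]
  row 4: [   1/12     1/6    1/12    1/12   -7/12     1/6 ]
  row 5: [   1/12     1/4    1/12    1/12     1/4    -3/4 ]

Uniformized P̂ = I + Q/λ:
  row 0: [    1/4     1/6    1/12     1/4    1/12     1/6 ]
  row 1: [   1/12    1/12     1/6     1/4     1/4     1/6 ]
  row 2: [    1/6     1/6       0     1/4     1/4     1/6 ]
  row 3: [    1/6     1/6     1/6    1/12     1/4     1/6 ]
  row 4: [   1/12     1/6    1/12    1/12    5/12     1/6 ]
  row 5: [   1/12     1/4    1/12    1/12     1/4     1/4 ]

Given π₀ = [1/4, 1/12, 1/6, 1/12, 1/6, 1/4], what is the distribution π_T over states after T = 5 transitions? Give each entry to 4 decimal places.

t=0: π = [0.2500, 0.0833, 0.1667, 0.0833, 0.1667, 0.2500]
t=1: π = [0.1458, 0.1806, 0.0833, 0.1667, 0.2361, 0.1875]
t=2: π = [0.1285, 0.1672, 0.1053, 0.1516, 0.2650, 0.1823]
t=3: π = [0.1262, 0.1679, 0.1011, 0.1502, 0.2728, 0.1819]
t=4: π = [0.1253, 0.1678, 0.1014, 0.1492, 0.2744, 0.1818]
t=5: π = [0.1251, 0.1678, 0.1013, 0.1491, 0.2749, 0.1818]

π = [0.1251, 0.1678, 0.1013, 0.1491, 0.2749, 0.1818]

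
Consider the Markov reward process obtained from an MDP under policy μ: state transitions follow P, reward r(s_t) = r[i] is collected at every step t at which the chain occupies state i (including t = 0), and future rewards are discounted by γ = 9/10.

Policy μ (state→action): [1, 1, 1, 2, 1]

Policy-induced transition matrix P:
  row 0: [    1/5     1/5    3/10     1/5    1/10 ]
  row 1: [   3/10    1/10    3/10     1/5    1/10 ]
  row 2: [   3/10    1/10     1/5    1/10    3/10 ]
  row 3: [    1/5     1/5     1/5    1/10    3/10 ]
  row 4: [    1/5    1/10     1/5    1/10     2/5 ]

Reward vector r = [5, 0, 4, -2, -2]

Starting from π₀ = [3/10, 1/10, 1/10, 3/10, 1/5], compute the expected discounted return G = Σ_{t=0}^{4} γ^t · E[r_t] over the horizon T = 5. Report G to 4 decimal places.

t=0: π = [0.3000, 0.1000, 0.1000, 0.3000, 0.2000], E[r] = 0.9000, γ^t·E[r] = 0.900000, running G = 0.900000
t=1: π = [0.2200, 0.1600, 0.2400, 0.1400, 0.2400], E[r] = 1.3000, γ^t·E[r] = 1.170000, running G = 2.070000
t=2: π = [0.2400, 0.1360, 0.2380, 0.1380, 0.2480], E[r] = 1.3800, γ^t·E[r] = 1.117800, running G = 3.187800
t=3: π = [0.2374, 0.1378, 0.2376, 0.1376, 0.2496], E[r] = 1.3630, γ^t·E[r] = 0.993627, running G = 4.181427
t=4: π = [0.2375, 0.1375, 0.2375, 0.1375, 0.2499], E[r] = 1.3629, γ^t·E[r] = 0.894199, running G = 5.075626

G = 5.0756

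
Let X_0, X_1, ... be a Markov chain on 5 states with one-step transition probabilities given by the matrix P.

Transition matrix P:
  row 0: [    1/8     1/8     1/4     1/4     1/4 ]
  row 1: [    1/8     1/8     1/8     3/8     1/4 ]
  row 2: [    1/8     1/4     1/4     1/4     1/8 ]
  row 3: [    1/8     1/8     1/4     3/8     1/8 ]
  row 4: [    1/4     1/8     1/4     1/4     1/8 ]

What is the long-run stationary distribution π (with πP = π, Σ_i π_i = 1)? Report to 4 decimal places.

Balance equations π_j = Σ_i π_i·P[i][j]:
  π_0 = 1/8·π_0 + 1/8·π_1 + 1/8·π_2 + 1/8·π_3 + 1/4·π_4
  π_1 = 1/8·π_0 + 1/8·π_1 + 1/4·π_2 + 1/8·π_3 + 1/8·π_4
  π_2 = 1/4·π_0 + 1/8·π_1 + 1/4·π_2 + 1/4·π_3 + 1/4·π_4
  π_3 = 1/4·π_0 + 3/8·π_1 + 1/4·π_2 + 3/8·π_3 + 1/4·π_4
  normalize: π_0 + π_1 + π_2 + π_3 + π_4 = 1
Solving the linear system gives exactly π = [17/117, 2/13, 3/13, 4/13, 19/117].

π = [0.1453, 0.1538, 0.2308, 0.3077, 0.1624]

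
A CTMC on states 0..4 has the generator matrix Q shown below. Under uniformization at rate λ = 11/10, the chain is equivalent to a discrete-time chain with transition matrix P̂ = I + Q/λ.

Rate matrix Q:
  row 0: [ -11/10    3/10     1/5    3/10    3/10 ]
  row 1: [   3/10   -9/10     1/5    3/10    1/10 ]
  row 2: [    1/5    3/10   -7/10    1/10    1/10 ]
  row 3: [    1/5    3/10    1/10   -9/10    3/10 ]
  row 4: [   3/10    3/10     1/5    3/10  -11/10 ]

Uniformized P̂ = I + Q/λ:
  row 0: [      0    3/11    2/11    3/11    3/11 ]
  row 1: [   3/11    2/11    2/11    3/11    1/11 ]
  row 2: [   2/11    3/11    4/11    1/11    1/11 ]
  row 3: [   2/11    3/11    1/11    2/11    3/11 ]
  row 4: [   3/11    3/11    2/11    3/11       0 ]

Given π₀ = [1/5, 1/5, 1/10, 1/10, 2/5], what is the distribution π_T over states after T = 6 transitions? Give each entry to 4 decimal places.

t=0: π = [0.2000, 0.2000, 0.1000, 0.1000, 0.4000]
t=1: π = [0.2000, 0.2545, 0.1909, 0.2455, 0.1091]
t=2: π = [0.1785, 0.2496, 0.1942, 0.2157, 0.1620]
t=3: π = [0.1868, 0.2500, 0.1975, 0.2178, 0.1479]
t=4: π = [0.1840, 0.2500, 0.1979, 0.2170, 0.1510]
t=5: π = [0.1848, 0.2500, 0.1981, 0.2170, 0.1501]
t=6: π = [0.1846, 0.2500, 0.1981, 0.2170, 0.1503]

π = [0.1846, 0.2500, 0.1981, 0.2170, 0.1503]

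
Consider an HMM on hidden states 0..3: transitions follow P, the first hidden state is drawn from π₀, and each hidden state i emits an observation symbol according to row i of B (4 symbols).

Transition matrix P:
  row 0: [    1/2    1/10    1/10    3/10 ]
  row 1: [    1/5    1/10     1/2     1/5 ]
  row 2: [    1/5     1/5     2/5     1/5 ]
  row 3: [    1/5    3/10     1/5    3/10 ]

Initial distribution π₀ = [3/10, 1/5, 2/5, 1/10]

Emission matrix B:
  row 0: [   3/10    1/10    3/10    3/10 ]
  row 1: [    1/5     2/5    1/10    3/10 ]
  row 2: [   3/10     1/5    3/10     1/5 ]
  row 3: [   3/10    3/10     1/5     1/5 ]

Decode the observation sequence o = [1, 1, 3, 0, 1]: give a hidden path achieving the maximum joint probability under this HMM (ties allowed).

t=0: δ = [3.000e-02, 8.000e-02, 8.000e-02, 3.000e-02]  (obs o_0=1)
t=1: δ = [1.600e-03, 6.400e-03, 8.000e-03, 4.800e-03]  ψ = [1, 2, 1, 1]  (obs o_1=1)
t=2: δ = [4.800e-04, 4.800e-04, 6.400e-04, 3.200e-04]  ψ = [2, 2, 1, 2]  (obs o_2=3)
t=3: δ = [7.200e-05, 2.560e-05, 7.680e-05, 4.320e-05]  ψ = [0, 2, 2, 0]  (obs o_3=0)
t=4: δ = [3.600e-06, 6.144e-06, 6.144e-06, 6.480e-06]  ψ = [0, 2, 2, 0]  (obs o_4=1)
backtrack: best end state = 3; path = [1, 2, 0, 0, 3]

path = [1, 2, 0, 0, 3]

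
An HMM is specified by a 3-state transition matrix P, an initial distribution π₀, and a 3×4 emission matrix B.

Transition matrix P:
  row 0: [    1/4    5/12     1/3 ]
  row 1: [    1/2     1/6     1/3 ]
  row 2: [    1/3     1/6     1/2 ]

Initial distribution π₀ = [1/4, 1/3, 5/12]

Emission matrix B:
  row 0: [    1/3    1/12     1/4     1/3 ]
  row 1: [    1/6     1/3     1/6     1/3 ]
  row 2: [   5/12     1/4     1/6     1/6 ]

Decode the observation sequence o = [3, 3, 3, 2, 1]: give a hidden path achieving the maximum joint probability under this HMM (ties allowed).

path = [1, 0, 1, 0, 1]

t=0: δ = [8.333e-02, 1.111e-01, 6.944e-02]  (obs o_0=3)
t=1: δ = [1.852e-02, 1.157e-02, 6.173e-03]  ψ = [1, 0, 1]  (obs o_1=3)
t=2: δ = [1.929e-03, 2.572e-03, 1.029e-03]  ψ = [1, 0, 0]  (obs o_2=3)
t=3: δ = [3.215e-04, 1.340e-04, 1.429e-04]  ψ = [1, 0, 1]  (obs o_3=2)
t=4: δ = [6.698e-06, 4.465e-05, 2.679e-05]  ψ = [0, 0, 0]  (obs o_4=1)
backtrack: best end state = 1; path = [1, 0, 1, 0, 1]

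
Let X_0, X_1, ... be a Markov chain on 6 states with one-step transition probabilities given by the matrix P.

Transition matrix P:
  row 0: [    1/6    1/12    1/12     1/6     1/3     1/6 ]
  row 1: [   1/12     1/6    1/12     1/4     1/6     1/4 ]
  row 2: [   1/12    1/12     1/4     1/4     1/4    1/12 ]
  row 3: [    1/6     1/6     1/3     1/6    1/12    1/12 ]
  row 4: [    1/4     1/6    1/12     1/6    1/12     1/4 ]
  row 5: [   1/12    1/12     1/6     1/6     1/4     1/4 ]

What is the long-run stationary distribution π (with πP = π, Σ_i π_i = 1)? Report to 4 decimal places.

Balance equations π_j = Σ_i π_i·P[i][j]:
  π_0 = 1/6·π_0 + 1/12·π_1 + 1/12·π_2 + 1/6·π_3 + 1/4·π_4 + 1/12·π_5
  π_1 = 1/12·π_0 + 1/6·π_1 + 1/12·π_2 + 1/6·π_3 + 1/6·π_4 + 1/12·π_5
  π_2 = 1/12·π_0 + 1/12·π_1 + 1/4·π_2 + 1/3·π_3 + 1/12·π_4 + 1/6·π_5
  π_3 = 1/6·π_0 + 1/4·π_1 + 1/4·π_2 + 1/6·π_3 + 1/6·π_4 + 1/6·π_5
  π_4 = 1/3·π_0 + 1/6·π_1 + 1/4·π_2 + 1/12·π_3 + 1/12·π_4 + 1/4·π_5
  normalize: π_0 + π_1 + π_2 + π_3 + π_4 + π_5 = 1
Solving the linear system gives exactly π = [10327/72449, 9088/72449, 12694/72449, 13890/72449, 13629/72449, 12821/72449].

π = [0.1425, 0.1254, 0.1752, 0.1917, 0.1881, 0.1770]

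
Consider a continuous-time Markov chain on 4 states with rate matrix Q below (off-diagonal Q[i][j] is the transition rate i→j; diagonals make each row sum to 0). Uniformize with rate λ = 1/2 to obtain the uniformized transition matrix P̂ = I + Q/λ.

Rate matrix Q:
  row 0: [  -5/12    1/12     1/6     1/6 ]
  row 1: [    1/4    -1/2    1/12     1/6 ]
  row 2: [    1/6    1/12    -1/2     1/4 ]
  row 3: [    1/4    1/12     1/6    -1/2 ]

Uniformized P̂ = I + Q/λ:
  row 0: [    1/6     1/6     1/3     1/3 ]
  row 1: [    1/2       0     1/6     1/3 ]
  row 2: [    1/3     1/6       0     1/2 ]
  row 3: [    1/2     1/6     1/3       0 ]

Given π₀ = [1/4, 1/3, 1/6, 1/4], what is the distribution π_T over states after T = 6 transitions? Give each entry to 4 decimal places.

t=0: π = [0.2500, 0.3333, 0.1667, 0.2500]
t=1: π = [0.3889, 0.1111, 0.2222, 0.2778]
t=2: π = [0.3333, 0.1481, 0.2407, 0.2778]
t=3: π = [0.3488, 0.1420, 0.2284, 0.2809]
t=4: π = [0.3457, 0.1430, 0.2335, 0.2778]
t=5: π = [0.3459, 0.1428, 0.2317, 0.2797]
t=6: π = [0.3461, 0.1429, 0.2323, 0.2787]

π = [0.3461, 0.1429, 0.2323, 0.2787]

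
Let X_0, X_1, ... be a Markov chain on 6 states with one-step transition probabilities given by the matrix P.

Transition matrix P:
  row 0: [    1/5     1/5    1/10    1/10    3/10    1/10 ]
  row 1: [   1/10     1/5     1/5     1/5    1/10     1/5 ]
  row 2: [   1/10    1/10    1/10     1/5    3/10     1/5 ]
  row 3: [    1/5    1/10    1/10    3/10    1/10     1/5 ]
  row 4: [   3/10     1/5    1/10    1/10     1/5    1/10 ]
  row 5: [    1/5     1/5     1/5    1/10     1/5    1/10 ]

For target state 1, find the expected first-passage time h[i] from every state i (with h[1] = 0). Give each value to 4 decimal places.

First-step conditioning: h[1] = 0; for i ≠ 1, h[i] = 1 + Σ_k P[i][k]·h[k].
  h[0] = 1 + 1/5·h[0] + 1/10·h[2] + 1/10·h[3] + 3/10·h[4] + 1/10·h[5]
  h[2] = 1 + 1/10·h[0] + 1/10·h[2] + 1/5·h[3] + 3/10·h[4] + 1/5·h[5]
  h[3] = 1 + 1/5·h[0] + 1/10·h[2] + 3/10·h[3] + 1/10·h[4] + 1/5·h[5]
  h[4] = 1 + 3/10·h[0] + 1/10·h[2] + 1/10·h[3] + 1/5·h[4] + 1/10·h[5]
  h[5] = 1 + 1/5·h[0] + 1/5·h[2] + 1/10·h[3] + 1/5·h[4] + 1/10·h[5]
Solving the 5×5 linear system over states ≠ 1 gives exactly h = [7910/1383, 0, 8810/1383, 2970/461, 7910/1383, 8000/1383] (h[1] = 0 is the target).

h = [5.7195, 0.0000, 6.3702, 6.4425, 5.7195, 5.7845]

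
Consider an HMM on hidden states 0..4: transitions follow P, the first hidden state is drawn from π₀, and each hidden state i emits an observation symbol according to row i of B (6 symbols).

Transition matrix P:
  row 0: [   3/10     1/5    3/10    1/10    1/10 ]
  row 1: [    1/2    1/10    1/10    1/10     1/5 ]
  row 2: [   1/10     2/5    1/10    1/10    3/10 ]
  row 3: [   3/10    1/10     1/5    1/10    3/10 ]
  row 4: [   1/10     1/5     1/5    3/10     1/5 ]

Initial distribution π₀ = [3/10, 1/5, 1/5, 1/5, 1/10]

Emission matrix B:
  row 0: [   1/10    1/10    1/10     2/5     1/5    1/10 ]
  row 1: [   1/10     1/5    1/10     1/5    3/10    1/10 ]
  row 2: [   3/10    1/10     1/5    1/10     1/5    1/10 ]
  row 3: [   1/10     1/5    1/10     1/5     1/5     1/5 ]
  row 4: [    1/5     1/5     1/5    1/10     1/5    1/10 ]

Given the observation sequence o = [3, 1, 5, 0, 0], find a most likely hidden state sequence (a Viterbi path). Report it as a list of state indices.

path = [0, 1, 0, 2, 4]

t=0: δ = [1.200e-01, 4.000e-02, 2.000e-02, 4.000e-02, 1.000e-02]  (obs o_0=3)
t=1: δ = [3.600e-03, 4.800e-03, 3.600e-03, 2.400e-03, 2.400e-03]  ψ = [0, 0, 0, 0, 0]  (obs o_1=1)
t=2: δ = [2.400e-04, 1.440e-04, 1.080e-04, 1.440e-04, 1.080e-04]  ψ = [1, 2, 0, 4, 2]  (obs o_2=5)
t=3: δ = [7.200e-06, 4.800e-06, 2.160e-05, 3.240e-06, 8.640e-06]  ψ = [0, 0, 0, 4, 3]  (obs o_3=0)
t=4: δ = [2.400e-07, 8.640e-07, 6.480e-07, 2.592e-07, 1.296e-06]  ψ = [1, 2, 0, 4, 2]  (obs o_4=0)
backtrack: best end state = 4; path = [0, 1, 0, 2, 4]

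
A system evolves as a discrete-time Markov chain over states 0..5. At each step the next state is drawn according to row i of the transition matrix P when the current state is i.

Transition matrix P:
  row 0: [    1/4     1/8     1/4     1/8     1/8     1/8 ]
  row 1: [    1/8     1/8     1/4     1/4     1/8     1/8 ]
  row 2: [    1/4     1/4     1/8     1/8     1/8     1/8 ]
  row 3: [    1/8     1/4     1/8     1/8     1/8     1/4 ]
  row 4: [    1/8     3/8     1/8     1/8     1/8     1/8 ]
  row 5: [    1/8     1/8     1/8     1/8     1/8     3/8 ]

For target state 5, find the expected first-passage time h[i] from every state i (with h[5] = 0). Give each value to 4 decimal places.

First-step conditioning: h[5] = 0; for i ≠ 5, h[i] = 1 + Σ_k P[i][k]·h[k].
  h[0] = 1 + 1/4·h[0] + 1/8·h[1] + 1/4·h[2] + 1/8·h[3] + 1/8·h[4]
  h[1] = 1 + 1/8·h[0] + 1/8·h[1] + 1/4·h[2] + 1/4·h[3] + 1/8·h[4]
  h[2] = 1 + 1/4·h[0] + 1/4·h[1] + 1/8·h[2] + 1/8·h[3] + 1/8·h[4]
  h[3] = 1 + 1/8·h[0] + 1/4·h[1] + 1/8·h[2] + 1/8·h[3] + 1/8·h[4]
  h[4] = 1 + 1/8·h[0] + 3/8·h[1] + 1/8·h[2] + 1/8·h[3] + 1/8·h[4]
Solving the 5×5 linear system over states ≠ 5 gives exactly h = [36352/5225, 35776/5225, 36288/5225, 31744/5225, 36216/5225, 0] (h[5] = 0 is the target).

h = [6.9573, 6.8471, 6.9451, 6.0754, 6.9313, 0.0000]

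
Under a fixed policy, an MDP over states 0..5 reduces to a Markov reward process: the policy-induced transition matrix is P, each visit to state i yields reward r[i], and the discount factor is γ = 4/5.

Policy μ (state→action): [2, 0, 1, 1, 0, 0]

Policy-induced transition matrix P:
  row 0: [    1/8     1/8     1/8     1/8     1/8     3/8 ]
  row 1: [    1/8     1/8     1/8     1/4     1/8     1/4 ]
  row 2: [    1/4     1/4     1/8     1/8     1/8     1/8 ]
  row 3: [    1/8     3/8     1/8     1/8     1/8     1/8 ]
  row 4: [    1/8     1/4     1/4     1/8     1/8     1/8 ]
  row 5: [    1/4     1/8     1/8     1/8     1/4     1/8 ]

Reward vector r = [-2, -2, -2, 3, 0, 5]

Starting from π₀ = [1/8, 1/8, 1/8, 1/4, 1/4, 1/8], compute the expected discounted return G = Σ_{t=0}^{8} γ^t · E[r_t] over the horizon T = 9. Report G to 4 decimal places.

G = 1.7749

t=0: π = [0.1250, 0.1250, 0.1250, 0.2500, 0.2500, 0.1250], E[r] = 0.6250, γ^t·E[r] = 0.625000, running G = 0.625000
t=1: π = [0.1563, 0.2344, 0.1563, 0.1406, 0.1406, 0.1719], E[r] = 0.1875, γ^t·E[r] = 0.150000, running G = 0.775000
t=2: π = [0.1660, 0.1973, 0.1426, 0.1543, 0.1465, 0.1934], E[r] = 0.4180, γ^t·E[r] = 0.267500, running G = 1.042500
t=3: π = [0.1670, 0.1997, 0.1433, 0.1497, 0.1492, 0.1912], E[r] = 0.3848, γ^t·E[r] = 0.197000, running G = 1.239500
t=4: π = [0.1668, 0.1990, 0.1436, 0.1500, 0.1489, 0.1917], E[r] = 0.3896, γ^t·E[r] = 0.159575, running G = 1.399075
t=5: π = [0.1669, 0.1991, 0.1436, 0.1499, 0.1490, 0.1916], E[r] = 0.3883, γ^t·E[r] = 0.127240, running G = 1.526315
t=6: π = [0.1669, 0.1990, 0.1436, 0.1499, 0.1489, 0.1916], E[r] = 0.3886, γ^t·E[r] = 0.101867, running G = 1.628182
t=7: π = [0.1669, 0.1990, 0.1436, 0.1499, 0.1490, 0.1916], E[r] = 0.3885, γ^t·E[r] = 0.081482, running G = 1.709663
t=8: π = [0.1669, 0.1990, 0.1436, 0.1499, 0.1490, 0.1916], E[r] = 0.3885, γ^t·E[r] = 0.065187, running G = 1.774851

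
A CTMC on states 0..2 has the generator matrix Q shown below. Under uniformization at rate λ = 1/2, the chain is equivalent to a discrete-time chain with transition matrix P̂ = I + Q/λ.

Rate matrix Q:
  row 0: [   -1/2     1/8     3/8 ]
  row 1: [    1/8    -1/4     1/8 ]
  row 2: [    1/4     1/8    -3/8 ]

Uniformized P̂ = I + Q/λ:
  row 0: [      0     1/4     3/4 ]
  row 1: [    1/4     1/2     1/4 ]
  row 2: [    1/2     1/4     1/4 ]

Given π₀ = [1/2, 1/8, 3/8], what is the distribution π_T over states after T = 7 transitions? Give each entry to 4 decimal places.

π = [0.2766, 0.3333, 0.3901]

t=0: π = [0.5000, 0.1250, 0.3750]
t=1: π = [0.2188, 0.2813, 0.5000]
t=2: π = [0.3203, 0.3203, 0.3594]
t=3: π = [0.2598, 0.3301, 0.4102]
t=4: π = [0.2876, 0.3325, 0.3799]
t=5: π = [0.2731, 0.3331, 0.3938]
t=6: π = [0.2802, 0.3333, 0.3865]
t=7: π = [0.2766, 0.3333, 0.3901]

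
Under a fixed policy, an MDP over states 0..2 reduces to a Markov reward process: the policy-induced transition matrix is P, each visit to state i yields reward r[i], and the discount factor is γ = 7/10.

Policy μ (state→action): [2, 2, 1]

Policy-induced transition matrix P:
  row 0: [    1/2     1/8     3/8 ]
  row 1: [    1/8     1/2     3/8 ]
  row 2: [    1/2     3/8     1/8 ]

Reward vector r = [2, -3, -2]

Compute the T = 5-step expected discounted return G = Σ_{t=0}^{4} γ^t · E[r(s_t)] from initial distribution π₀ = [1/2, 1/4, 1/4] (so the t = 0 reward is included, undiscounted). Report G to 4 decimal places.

G = -1.5240

t=0: π = [0.5000, 0.2500, 0.2500], E[r] = -0.2500, γ^t·E[r] = -0.250000, running G = -0.250000
t=1: π = [0.4063, 0.2813, 0.3125], E[r] = -0.6563, γ^t·E[r] = -0.459375, running G = -0.709375
t=2: π = [0.3945, 0.3086, 0.2969], E[r] = -0.7305, γ^t·E[r] = -0.357930, running G = -1.067305
t=3: π = [0.3843, 0.3149, 0.3008], E[r] = -0.7778, γ^t·E[r] = -0.266796, running G = -1.334101
t=4: π = [0.3819, 0.3183, 0.2998], E[r] = -0.7907, γ^t·E[r] = -0.189850, running G = -1.523951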